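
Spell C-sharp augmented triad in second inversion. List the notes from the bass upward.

G-double-sharp – C-sharp – E-sharp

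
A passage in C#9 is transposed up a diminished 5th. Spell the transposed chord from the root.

G  B  D  F  A

A diminished 5th up from C# is G, so the new chord is G dominant ninth.
Root: G
Major 3rd (3rd): B
Perfect 5th (5th): D
Minor 7th (7th): F
Major 9th (9th): A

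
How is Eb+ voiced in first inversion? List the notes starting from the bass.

G, B, Eb

In root position, Eb+ is Eb–G–B.
First inversion puts the third (G) in the bass.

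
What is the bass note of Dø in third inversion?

C

Dø in root position is D–F–Ab–C.
Third inversion places the seventh in the bass, which is C.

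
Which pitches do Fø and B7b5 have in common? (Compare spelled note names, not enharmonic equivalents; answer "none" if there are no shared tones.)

F

Fø: F A♭ C♭ E♭
B7b5: B D♯ F A
Common to both → F.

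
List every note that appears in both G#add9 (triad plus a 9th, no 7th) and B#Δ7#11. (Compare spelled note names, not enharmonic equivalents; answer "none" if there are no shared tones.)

B#

G#add9: G# B# D# A#
B#Δ7#11: B# D## F## A## E##
Common to both → B#.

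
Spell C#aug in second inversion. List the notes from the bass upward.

G## C# E#

In root position, C#aug is C#–E#–G##.
Second inversion puts the fifth (G##) in the bass.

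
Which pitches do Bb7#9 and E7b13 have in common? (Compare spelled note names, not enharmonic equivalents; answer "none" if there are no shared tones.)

D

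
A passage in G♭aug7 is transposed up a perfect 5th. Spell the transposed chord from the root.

A perfect 5th up from Gb is Db, so the new chord is Db augmented seventh.
root → Db
3rd (major 3rd) → F
5th (augmented 5th) → A
7th (minor 7th) → Cb

Db – F – A – Cb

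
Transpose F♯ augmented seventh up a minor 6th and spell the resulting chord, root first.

D  F-sharp  A-sharp  C

Transposed root: F-sharp → D (minor 6th up). So we spell D augmented seventh:
D — root
F-sharp — major 3rd
A-sharp — augmented 5th
C — minor 7th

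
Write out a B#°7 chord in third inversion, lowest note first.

A B# D# F#

B#°7 = B#–D#–F#–A; third inversion → seventh (A) lowest.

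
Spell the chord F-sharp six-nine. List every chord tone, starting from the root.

F-sharp six-nine is a six-nine built on F♯.
- root: F♯
- major 3rd: A♯
- perfect 5th: C♯
- major 6th: D♯
- major 9th: G♯

F♯ – A♯ – C♯ – D♯ – G♯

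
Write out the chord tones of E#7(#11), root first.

E♯  G𝄪  B♯  D♯  A𝄪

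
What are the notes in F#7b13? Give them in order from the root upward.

F#, A#, C#, E, D

F#7b13: dominant seventh flat thirteen on F#.
- root: F#
- major 3rd: A#
- perfect 5th: C#
- minor 7th: E
- minor 13th: D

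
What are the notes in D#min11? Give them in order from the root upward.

D#min11 is a minor eleventh built on D#.
- root: D#
- minor 3rd: F#
- perfect 5th: A#
- minor 7th: C#
- major 9th: E#
- perfect 11th: G#

D#, F#, A#, C#, E#, G#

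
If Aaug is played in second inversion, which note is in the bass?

Aaug in root position is A–C#–E#.
Second inversion places the fifth in the bass, which is E#.

E#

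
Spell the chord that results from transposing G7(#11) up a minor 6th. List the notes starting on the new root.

Eb, G, Bb, Db, A

Transposed root: G → Eb (minor 6th up). So we spell Eb dominant seventh sharp eleven:
root → Eb
3rd (major 3rd) → G
5th (perfect 5th) → Bb
7th (minor 7th) → Db
11th (augmented 11th) → A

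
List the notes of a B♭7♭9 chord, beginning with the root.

B♭7♭9: dominant seventh flat nine on Bb.
root → Bb
3rd (major 3rd) → D
5th (perfect 5th) → F
7th (minor 7th) → Ab
9th (minor 9th) → Cb

Bb, D, F, Ab, Cb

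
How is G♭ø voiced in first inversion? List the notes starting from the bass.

G♭ø = Gb–Bbb–Dbb–Fb; first inversion → third (Bbb) lowest.

Bbb, Dbb, Fb, Gb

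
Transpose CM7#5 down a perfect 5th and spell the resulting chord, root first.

F  A  C#  E

C down a perfect 5th → F. New chord: F augmented major seventh.
root → F
3rd (major 3rd) → A
5th (augmented 5th) → C#
7th (major 7th) → E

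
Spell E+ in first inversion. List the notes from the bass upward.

G#, B#, E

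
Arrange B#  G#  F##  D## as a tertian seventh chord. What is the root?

Stacking in thirds gives G# – B# – D## – F##, so G# is the root — G# augmented major seventh.

G#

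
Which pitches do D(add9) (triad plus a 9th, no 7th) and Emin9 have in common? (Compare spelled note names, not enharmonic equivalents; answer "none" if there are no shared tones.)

D, F#, E

D(add9) = D, F#, A, E.
Emin9 = E, G, B, D, F#.
Shared: D, F#, E.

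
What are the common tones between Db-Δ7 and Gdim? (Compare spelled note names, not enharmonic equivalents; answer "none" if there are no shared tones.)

D♭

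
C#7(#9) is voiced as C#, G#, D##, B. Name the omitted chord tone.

E#

The full C#7(#9) chord is C#, E#, G#, B, D##.
Comparing with the voicing, the major 3rd (3rd) — E# — is absent.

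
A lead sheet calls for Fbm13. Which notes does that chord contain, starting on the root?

Fb, Abb, Cb, Ebb, Gb, Bbb, Db

Root Fb, quality minor thirteenth:
Root: Fb
Minor 3rd (3rd): Abb
Perfect 5th (5th): Cb
Minor 7th (7th): Ebb
Major 9th (9th): Gb
Perfect 11th (11th): Bbb
Major 13th (13th): Db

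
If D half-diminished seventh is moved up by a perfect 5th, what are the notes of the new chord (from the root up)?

D up a perfect 5th → A. New chord: A half-diminished seventh.
- root: A
- minor 3rd: C
- diminished 5th: E-flat
- minor 7th: G

A  C  E-flat  G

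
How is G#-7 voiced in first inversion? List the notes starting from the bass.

B, D#, F#, G#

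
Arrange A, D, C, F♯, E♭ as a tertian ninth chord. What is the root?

D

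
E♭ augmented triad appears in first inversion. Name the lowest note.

G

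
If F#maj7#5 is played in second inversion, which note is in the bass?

C##

F#maj7#5 = F#–A#–C##–E#. Second inversion → fifth in the bass = C##.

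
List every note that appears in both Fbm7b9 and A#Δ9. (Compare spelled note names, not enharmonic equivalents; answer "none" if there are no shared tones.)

none

Fbm7b9 = Fb, Abb, Cb, Ebb, Gbb.
A#Δ9 = A#, C##, E#, G##, B#.
Shared: none.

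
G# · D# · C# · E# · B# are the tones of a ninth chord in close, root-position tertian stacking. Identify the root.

Arranged so that each adjacent pair is a third by letter name: C# – E# – G# – B# – D#.
The bottom of that stack, C#, is the root (this is C# major ninth).

C#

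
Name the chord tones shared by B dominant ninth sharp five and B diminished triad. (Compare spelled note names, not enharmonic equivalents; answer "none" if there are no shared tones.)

B

B dominant ninth sharp five = B, D-sharp, F-double-sharp, A, C-sharp.
B diminished triad = B, D, F.
Shared: B.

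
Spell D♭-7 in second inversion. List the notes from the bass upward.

In root position, D♭-7 is Db–Fb–Ab–Cb.
Second inversion puts the fifth (Ab) in the bass.

Ab Cb Db Fb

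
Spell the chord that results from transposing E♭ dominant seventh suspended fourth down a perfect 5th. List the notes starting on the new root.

E♭ down a perfect 5th → A♭. New chord: A♭ dominant seventh suspended fourth.
- root: A♭
- perfect 4th: D♭
- perfect 5th: E♭
- minor 7th: G♭

A♭, D♭, E♭, G♭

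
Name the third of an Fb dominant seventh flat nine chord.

Fb dominant seventh flat nine is built on F-flat; its 3rd is a major 3rd above the root.
A third above F uses the letter A, and the major 3rd above F-flat is A-flat.

A-flat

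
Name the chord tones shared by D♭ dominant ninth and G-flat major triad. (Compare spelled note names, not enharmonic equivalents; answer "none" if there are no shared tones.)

D-flat

D♭ dominant ninth = D-flat, F, A-flat, C-flat, E-flat.
G-flat major triad = G-flat, B-flat, D-flat.
Shared: D-flat.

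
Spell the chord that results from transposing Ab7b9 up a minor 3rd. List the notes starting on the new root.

Ab up a minor 3rd → Cb. New chord: Cb dominant seventh flat nine.
Cb — root
Eb — major 3rd
Gb — perfect 5th
Bbb — minor 7th
Dbb — minor 9th

Cb, Eb, Gb, Bbb, Dbb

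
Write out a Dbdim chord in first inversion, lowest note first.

Dbdim = D♭–F♭–A𝄫; first inversion → third (F♭) lowest.

F♭ – A𝄫 – D♭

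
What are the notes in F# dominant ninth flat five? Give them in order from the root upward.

F# – A# – C – E – G#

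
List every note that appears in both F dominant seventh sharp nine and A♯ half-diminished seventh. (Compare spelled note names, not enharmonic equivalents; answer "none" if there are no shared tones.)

G-sharp

F dominant seventh sharp nine = F, A, C, E-flat, G-sharp.
A♯ half-diminished seventh = A-sharp, C-sharp, E, G-sharp.
Shared: G-sharp.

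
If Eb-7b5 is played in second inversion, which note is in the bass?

Bbb

Eb-7b5 = Eb–Gb–Bbb–Db. Second inversion → fifth in the bass = Bbb.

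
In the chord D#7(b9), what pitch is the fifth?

D#7(b9) is built on D♯; its 5th is a perfect 5th above the root.
A fifth above D uses the letter A, and the perfect 5th above D♯ is A♯.

A♯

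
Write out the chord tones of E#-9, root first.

E#-9: minor ninth on E#.
Root: E#
Minor 3rd (3rd): G#
Perfect 5th (5th): B#
Minor 7th (7th): D#
Major 9th (9th): F##

E#, G#, B#, D#, F##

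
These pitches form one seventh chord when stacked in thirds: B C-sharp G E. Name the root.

Stacking in thirds gives C-sharp – E – G – B, so C-sharp is the root — C-sharp half-diminished seventh.

C-sharp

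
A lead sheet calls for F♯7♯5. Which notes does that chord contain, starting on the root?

F♯7♯5 is an augmented seventh built on F♯.
root → F♯
3rd (major 3rd) → A♯
5th (augmented 5th) → C𝄪
7th (minor 7th) → E

F♯ – A♯ – C𝄪 – E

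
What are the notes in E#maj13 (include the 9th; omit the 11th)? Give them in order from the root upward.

Root E#, quality major thirteenth:
E# — root
G## — major 3rd
B# — perfect 5th
D## — major 7th
F## — major 9th
C## — major 13th

E#  G##  B#  D##  F##  C##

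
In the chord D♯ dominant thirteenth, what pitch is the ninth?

E#

D♯ dominant thirteenth is built on D#; its 9th is a major 9th above the root.
A second above D uses the letter E, and the major 9th above D# is E#.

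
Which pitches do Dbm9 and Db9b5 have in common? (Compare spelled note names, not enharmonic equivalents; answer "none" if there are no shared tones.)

Db – Cb – Eb

Dbm9 = Db, Fb, Ab, Cb, Eb.
Db9b5 = Db, F, Abb, Cb, Eb.
Shared: Db, Cb, Eb.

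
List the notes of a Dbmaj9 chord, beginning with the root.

Db – F – Ab – C – Eb

Dbmaj9: major ninth on Db.
Root: Db
Major 3rd (3rd): F
Perfect 5th (5th): Ab
Major 7th (7th): C
Major 9th (9th): Eb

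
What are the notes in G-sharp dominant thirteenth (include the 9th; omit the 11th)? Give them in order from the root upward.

G-sharp – B-sharp – D-sharp – F-sharp – A-sharp – E-sharp

G-sharp dominant thirteenth is a dominant thirteenth built on G-sharp.
G-sharp — root
B-sharp — major 3rd
D-sharp — perfect 5th
F-sharp — minor 7th
A-sharp — major 9th
E-sharp — major 13th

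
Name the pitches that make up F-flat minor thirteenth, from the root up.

F-flat minor thirteenth: minor thirteenth on Fb.
Fb — root
Abb — minor 3rd
Cb — perfect 5th
Ebb — minor 7th
Gb — major 9th
Bbb — perfect 11th
Db — major 13th

Fb, Abb, Cb, Ebb, Gb, Bbb, Db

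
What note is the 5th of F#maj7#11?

C♯

F#maj7#11 is built on F♯; its 5th is a perfect 5th above the root.
A fifth above F uses the letter C, and the perfect 5th above F♯ is C♯.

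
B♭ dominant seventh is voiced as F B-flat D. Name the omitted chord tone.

A-flat

The full B♭ dominant seventh chord is B-flat, D, F, A-flat.
Comparing with the voicing, the minor 7th (7th) — A-flat — is absent.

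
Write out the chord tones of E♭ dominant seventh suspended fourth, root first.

E♭ dominant seventh suspended fourth: dominant seventh suspended fourth on E-flat.
E-flat — root
A-flat — perfect 4th
B-flat — perfect 5th
D-flat — minor 7th

E-flat A-flat B-flat D-flat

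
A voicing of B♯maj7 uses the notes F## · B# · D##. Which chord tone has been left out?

The full B♯maj7 chord is B#, D##, F##, A##.
Comparing with the voicing, the major 7th (7th) — A## — is absent.

A##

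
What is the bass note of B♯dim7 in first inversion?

D#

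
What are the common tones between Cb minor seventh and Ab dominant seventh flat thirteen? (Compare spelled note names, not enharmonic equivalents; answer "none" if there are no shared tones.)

G-flat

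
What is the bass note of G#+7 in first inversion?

B#

G#+7 = G#–B#–D##–F#. First inversion → third in the bass = B#.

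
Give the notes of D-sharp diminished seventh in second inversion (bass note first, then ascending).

In root position, D-sharp diminished seventh is D-sharp–F-sharp–A–C.
Second inversion puts the fifth (A) in the bass.

A – C – D-sharp – F-sharp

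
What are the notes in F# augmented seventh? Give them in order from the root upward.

F# augmented seventh is an augmented seventh built on F#.
Root: F#
Major 3rd (3rd): A#
Augmented 5th (5th): C##
Minor 7th (7th): E

F#, A#, C##, E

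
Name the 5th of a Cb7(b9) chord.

Root of Cb7(b9) = Cb. The 5th is a perfect 5th: Cb up a perfect 5th → Gb.

Gb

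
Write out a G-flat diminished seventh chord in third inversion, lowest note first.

Fbb Gb Bbb Dbb

In root position, G-flat diminished seventh is Gb–Bbb–Dbb–Fbb.
Third inversion puts the seventh (Fbb) in the bass.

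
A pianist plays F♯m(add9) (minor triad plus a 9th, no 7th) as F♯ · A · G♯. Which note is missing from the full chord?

C♯

The full F♯m(add9) chord is F♯, A, C♯, G♯.
Comparing with the voicing, the perfect 5th (5th) — C♯ — is absent.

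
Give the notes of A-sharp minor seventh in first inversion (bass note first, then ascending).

C-sharp  E-sharp  G-sharp  A-sharp

In root position, A-sharp minor seventh is A-sharp–C-sharp–E-sharp–G-sharp.
First inversion puts the third (C-sharp) in the bass.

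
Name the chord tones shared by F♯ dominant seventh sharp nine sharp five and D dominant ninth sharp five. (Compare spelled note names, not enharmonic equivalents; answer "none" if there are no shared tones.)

F-sharp, A-sharp, E

F♯ dominant seventh sharp nine sharp five: F-sharp A-sharp C-double-sharp E G-double-sharp
D dominant ninth sharp five: D F-sharp A-sharp C E
Common to both → F-sharp, A-sharp, E.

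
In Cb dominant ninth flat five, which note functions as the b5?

Cb dominant ninth flat five is built on Cb; its 5th is a diminished 5th above the root.
A fifth above C uses the letter G, and the diminished 5th above Cb is Gbb.

Gbb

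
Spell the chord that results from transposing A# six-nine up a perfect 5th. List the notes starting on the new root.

E-sharp  G-double-sharp  B-sharp  C-double-sharp  F-double-sharp

A perfect 5th up from A-sharp is E-sharp, so the new chord is E-sharp six-nine.
- root: E-sharp
- major 3rd: G-double-sharp
- perfect 5th: B-sharp
- major 6th: C-double-sharp
- major 9th: F-double-sharp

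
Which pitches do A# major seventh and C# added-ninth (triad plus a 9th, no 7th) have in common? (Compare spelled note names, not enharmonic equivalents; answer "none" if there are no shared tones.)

A# major seventh: A-sharp C-double-sharp E-sharp G-double-sharp
C# added-ninth: C-sharp E-sharp G-sharp D-sharp
Common to both → E-sharp.

E-sharp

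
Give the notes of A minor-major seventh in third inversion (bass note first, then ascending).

In root position, A minor-major seventh is A–C–E–G#.
Third inversion puts the seventh (G#) in the bass.

G#, A, C, E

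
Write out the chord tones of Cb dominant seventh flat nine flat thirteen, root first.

Root C-flat, quality dominant seventh flat nine flat thirteen:
Root: C-flat
Major 3rd (3rd): E-flat
Perfect 5th (5th): G-flat
Minor 7th (7th): B-double-flat
Minor 9th (9th): D-double-flat
Minor 13th (13th): A-double-flat

C-flat E-flat G-flat B-double-flat D-double-flat A-double-flat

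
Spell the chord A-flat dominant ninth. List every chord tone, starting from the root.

Root A-flat, quality dominant ninth:
Root: A-flat
Major 3rd (3rd): C
Perfect 5th (5th): E-flat
Minor 7th (7th): G-flat
Major 9th (9th): B-flat

A-flat – C – E-flat – G-flat – B-flat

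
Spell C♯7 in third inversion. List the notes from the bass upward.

B – C# – E# – G#

C♯7 = C#–E#–G#–B; third inversion → seventh (B) lowest.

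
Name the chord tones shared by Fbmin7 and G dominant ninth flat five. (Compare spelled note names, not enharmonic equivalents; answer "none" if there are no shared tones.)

Fbmin7: Fb Abb Cb Ebb
G dominant ninth flat five: G B Db F A
Common to both → none.

none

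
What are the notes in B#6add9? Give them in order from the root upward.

B# D## F## G## C##

B#6add9: six-nine on B#.
Root: B#
Major 3rd (3rd): D##
Perfect 5th (5th): F##
Major 6th (6th): G##
Major 9th (9th): C##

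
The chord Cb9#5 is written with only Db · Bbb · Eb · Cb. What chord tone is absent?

G

The full Cb9#5 chord is Cb, Eb, G, Bbb, Db.
Comparing with the voicing, the augmented 5th (5th) — G — is absent.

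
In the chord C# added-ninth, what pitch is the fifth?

C# added-ninth is built on C♯; its 5th is a perfect 5th above the root.
A fifth above C uses the letter G, and the perfect 5th above C♯ is G♯.

G♯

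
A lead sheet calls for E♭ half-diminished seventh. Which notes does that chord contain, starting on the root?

E♭ half-diminished seventh is a half-diminished seventh built on Eb.
Eb — root
Gb — minor 3rd
Bbb — diminished 5th
Db — minor 7th

Eb  Gb  Bbb  Db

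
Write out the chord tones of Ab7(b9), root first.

Ab, C, Eb, Gb, Bbb

Ab7(b9) is a dominant seventh flat nine built on Ab.
Ab — root
C — major 3rd
Eb — perfect 5th
Gb — minor 7th
Bbb — minor 9th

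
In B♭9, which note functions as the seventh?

Root of B♭9 = B♭. The 7th is a minor 7th: B♭ up a minor 7th → A♭.

A♭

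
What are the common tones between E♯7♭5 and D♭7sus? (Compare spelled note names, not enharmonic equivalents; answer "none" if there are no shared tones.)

E♯7♭5: E♯ G𝄪 B D♯
D♭7sus: D♭ G♭ A♭ C♭
Common to both → none.

none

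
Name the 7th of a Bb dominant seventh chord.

Root of Bb dominant seventh = Bb. The 7th is a minor 7th: Bb up a minor 7th → Ab.

Ab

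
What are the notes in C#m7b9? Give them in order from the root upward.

C#m7b9: minor seventh flat nine on C♯.
root → C♯
3rd (minor 3rd) → E
5th (perfect 5th) → G♯
7th (minor 7th) → B
9th (minor 9th) → D

C♯, E, G♯, B, D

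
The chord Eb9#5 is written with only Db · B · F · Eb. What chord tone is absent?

G

The full Eb9#5 chord is Eb, G, B, Db, F.
Comparing with the voicing, the major 3rd (3rd) — G — is absent.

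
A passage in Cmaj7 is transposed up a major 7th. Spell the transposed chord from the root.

B D# F# A#

Transposed root: C → B (major 7th up). So we spell B major seventh:
B — root
D# — major 3rd
F# — perfect 5th
A# — major 7th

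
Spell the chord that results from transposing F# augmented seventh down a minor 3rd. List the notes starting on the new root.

D#, F##, A##, C#

Transposed root: F# → D# (minor 3rd down). So we spell D# augmented seventh:
- root: D#
- major 3rd: F##
- augmented 5th: A##
- minor 7th: C#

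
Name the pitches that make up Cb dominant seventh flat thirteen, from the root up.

Root C♭, quality dominant seventh flat thirteen:
C♭ — root
E♭ — major 3rd
G♭ — perfect 5th
B𝄫 — minor 7th
A𝄫 — minor 13th

C♭ – E♭ – G♭ – B𝄫 – A𝄫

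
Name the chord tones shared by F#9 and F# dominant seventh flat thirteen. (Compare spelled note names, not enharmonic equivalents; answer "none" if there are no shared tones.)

F♯, A♯, C♯, E

F#9 = F♯, A♯, C♯, E, G♯.
F# dominant seventh flat thirteen = F♯, A♯, C♯, E, D.
Shared: F♯, A♯, C♯, E.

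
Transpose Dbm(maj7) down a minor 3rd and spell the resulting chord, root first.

Bb, Db, F, A

A minor 3rd down from Db is Bb, so the new chord is Bb minor-major seventh.
- root: Bb
- minor 3rd: Db
- perfect 5th: F
- major 7th: A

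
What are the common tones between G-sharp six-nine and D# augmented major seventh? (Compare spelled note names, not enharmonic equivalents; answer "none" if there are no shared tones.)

D-sharp

G-sharp six-nine = G-sharp, B-sharp, D-sharp, E-sharp, A-sharp.
D# augmented major seventh = D-sharp, F-double-sharp, A-double-sharp, C-double-sharp.
Shared: D-sharp.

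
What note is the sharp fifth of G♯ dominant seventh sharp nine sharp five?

G♯ dominant seventh sharp nine sharp five is built on G-sharp; its 5th is an augmented 5th above the root.
A fifth above G uses the letter D, and the augmented 5th above G-sharp is D-double-sharp.

D-double-sharp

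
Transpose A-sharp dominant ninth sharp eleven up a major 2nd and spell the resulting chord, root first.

B#, D##, F##, A#, C##, E##

Transposed root: A# → B# (major 2nd up). So we spell B# dominant ninth sharp eleven:
Root: B#
Major 3rd (3rd): D##
Perfect 5th (5th): F##
Minor 7th (7th): A#
Major 9th (9th): C##
Augmented 11th (11th): E##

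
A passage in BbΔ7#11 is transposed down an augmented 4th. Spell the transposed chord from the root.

An augmented 4th down from B♭ is F♭, so the new chord is F♭ major seventh sharp eleven.
Root: F♭
Major 3rd (3rd): A♭
Perfect 5th (5th): C♭
Major 7th (7th): E♭
Augmented 11th (11th): B♭

F♭, A♭, C♭, E♭, B♭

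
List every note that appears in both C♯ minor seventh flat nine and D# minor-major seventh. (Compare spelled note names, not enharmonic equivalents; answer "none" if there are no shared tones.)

none

C♯ minor seventh flat nine: C-sharp E G-sharp B D
D# minor-major seventh: D-sharp F-sharp A-sharp C-double-sharp
Common to both → none.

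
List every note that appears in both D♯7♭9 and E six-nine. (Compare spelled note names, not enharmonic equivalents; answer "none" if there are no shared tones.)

D♯7♭9: D# F## A# C# E
E six-nine: E G# B C# F#
Common to both → C#, E.

C#, E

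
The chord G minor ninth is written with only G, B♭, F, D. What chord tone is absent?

The full G minor ninth chord is G, B♭, D, F, A.
Comparing with the voicing, the major 9th (9th) — A — is absent.

A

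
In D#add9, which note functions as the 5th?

D#add9 is built on D#; its 5th is a perfect 5th above the root.
A fifth above D uses the letter A, and the perfect 5th above D# is A#.

A#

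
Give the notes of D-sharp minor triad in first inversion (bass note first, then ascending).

In root position, D-sharp minor triad is D-sharp–F-sharp–A-sharp.
First inversion puts the third (F-sharp) in the bass.

F-sharp, A-sharp, D-sharp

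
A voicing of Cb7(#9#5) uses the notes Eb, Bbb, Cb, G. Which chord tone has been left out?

The full Cb7(#9#5) chord is Cb, Eb, G, Bbb, D.
Comparing with the voicing, the augmented 9th (9th) — D — is absent.

D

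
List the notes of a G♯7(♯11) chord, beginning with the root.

G♯, B♯, D♯, F♯, C𝄪

Root G♯, quality dominant seventh sharp eleven:
Root: G♯
Major 3rd (3rd): B♯
Perfect 5th (5th): D♯
Minor 7th (7th): F♯
Augmented 11th (11th): C𝄪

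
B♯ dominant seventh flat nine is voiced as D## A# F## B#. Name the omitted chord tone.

C#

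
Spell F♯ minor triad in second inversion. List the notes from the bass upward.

C-sharp, F-sharp, A

F♯ minor triad = F-sharp–A–C-sharp; second inversion → fifth (C-sharp) lowest.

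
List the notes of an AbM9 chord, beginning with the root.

Ab, C, Eb, G, Bb

Root Ab, quality major ninth:
Ab — root
C — major 3rd
Eb — perfect 5th
G — major 7th
Bb — major 9th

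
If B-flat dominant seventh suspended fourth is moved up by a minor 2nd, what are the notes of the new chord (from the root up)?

C-flat – F-flat – G-flat – B-double-flat

Transposed root: B-flat → C-flat (minor 2nd up). So we spell C-flat dominant seventh suspended fourth:
- root: C-flat
- perfect 4th: F-flat
- perfect 5th: G-flat
- minor 7th: B-double-flat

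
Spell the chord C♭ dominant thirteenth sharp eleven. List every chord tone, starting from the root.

C-flat E-flat G-flat B-double-flat D-flat F A-flat

C♭ dominant thirteenth sharp eleven is a dominant thirteenth sharp eleven built on C-flat.
- root: C-flat
- major 3rd: E-flat
- perfect 5th: G-flat
- minor 7th: B-double-flat
- major 9th: D-flat
- augmented 11th: F
- major 13th: A-flat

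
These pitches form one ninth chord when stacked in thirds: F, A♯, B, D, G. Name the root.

G

Stacking in thirds gives G – B – D – F – A♯, so G is the root — G dominant seventh sharp nine.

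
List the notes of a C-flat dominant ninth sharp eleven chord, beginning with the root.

Cb Eb Gb Bbb Db F

Root Cb, quality dominant ninth sharp eleven:
- root: Cb
- major 3rd: Eb
- perfect 5th: Gb
- minor 7th: Bbb
- major 9th: Db
- augmented 11th: F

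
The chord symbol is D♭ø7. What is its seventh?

Cb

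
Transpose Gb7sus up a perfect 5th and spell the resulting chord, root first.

Transposed root: Gb → Db (perfect 5th up). So we spell Db dominant seventh suspended fourth:
- root: Db
- perfect 4th: Gb
- perfect 5th: Ab
- minor 7th: Cb

Db – Gb – Ab – Cb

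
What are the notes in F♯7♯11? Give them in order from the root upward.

F# – A# – C# – E – B#

F♯7♯11: dominant seventh sharp eleven on F#.
F# — root
A# — major 3rd
C# — perfect 5th
E — minor 7th
B# — augmented 11th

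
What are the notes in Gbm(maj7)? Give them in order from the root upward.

Gbm(maj7) is a minor-major seventh built on Gb.
Root: Gb
Minor 3rd (3rd): Bbb
Perfect 5th (5th): Db
Major 7th (7th): F

Gb  Bbb  Db  F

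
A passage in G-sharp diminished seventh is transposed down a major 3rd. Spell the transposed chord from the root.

E, G, B♭, D♭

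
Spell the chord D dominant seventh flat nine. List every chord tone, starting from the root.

D dominant seventh flat nine is a dominant seventh flat nine built on D.
- root: D
- major 3rd: F♯
- perfect 5th: A
- minor 7th: C
- minor 9th: E♭

D F♯ A C E♭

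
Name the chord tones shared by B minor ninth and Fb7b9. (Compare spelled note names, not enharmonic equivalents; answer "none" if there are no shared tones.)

B minor ninth = B, D, F#, A, C#.
Fb7b9 = Fb, Ab, Cb, Ebb, Gbb.
Shared: none.

none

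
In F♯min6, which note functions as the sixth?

Root of F♯min6 = F#. The 6th is a major 6th: F# up a major 6th → D#.

D#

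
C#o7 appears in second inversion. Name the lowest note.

G

C#o7 = C#–E–G–Bb. Second inversion → fifth in the bass = G.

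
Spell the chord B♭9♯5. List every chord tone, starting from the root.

B♭9♯5: dominant ninth sharp five on Bb.
Bb — root
D — major 3rd
F# — augmented 5th
Ab — minor 7th
C — major 9th

Bb, D, F#, Ab, C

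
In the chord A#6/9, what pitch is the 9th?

B#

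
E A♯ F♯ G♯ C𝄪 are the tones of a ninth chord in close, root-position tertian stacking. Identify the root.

F♯

Stacking in thirds gives F♯ – A♯ – C𝄪 – E – G♯, so F♯ is the root — F♯ dominant ninth sharp five.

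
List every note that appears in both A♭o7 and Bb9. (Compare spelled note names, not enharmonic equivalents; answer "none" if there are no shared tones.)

A♭o7 = Ab, Cb, Ebb, Gbb.
Bb9 = Bb, D, F, Ab, C.
Shared: Ab.

Ab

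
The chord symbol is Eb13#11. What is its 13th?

C

Eb13#11 is built on Eb; its 13th is a major 13th above the root.
A sixth above E uses the letter C, and the major 13th above Eb is C.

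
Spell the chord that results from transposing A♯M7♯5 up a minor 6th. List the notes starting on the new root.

F# A# C## E#

A# up a minor 6th → F#. New chord: F# augmented major seventh.
- root: F#
- major 3rd: A#
- augmented 5th: C##
- major 7th: E#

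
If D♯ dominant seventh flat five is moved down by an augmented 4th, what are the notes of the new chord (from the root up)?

An augmented 4th down from D# is A, so the new chord is A dominant seventh flat five.
A — root
C# — major 3rd
Eb — diminished 5th
G — minor 7th

A  C#  Eb  G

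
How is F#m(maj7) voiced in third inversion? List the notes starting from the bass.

F#m(maj7) = F#–A–C#–E#; third inversion → seventh (E#) lowest.

E#, F#, A, C#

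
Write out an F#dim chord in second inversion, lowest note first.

C – F# – A

In root position, F#dim is F#–A–C.
Second inversion puts the fifth (C) in the bass.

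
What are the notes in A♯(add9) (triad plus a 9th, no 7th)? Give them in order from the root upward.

A#, C##, E#, B#

A♯(add9): added-ninth on A#.
A# — root
C## — major 3rd
E# — perfect 5th
B# — major 9th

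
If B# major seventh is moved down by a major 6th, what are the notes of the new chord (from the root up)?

B-sharp down a major 6th → D-sharp. New chord: D-sharp major seventh.
- root: D-sharp
- major 3rd: F-double-sharp
- perfect 5th: A-sharp
- major 7th: C-double-sharp

D-sharp, F-double-sharp, A-sharp, C-double-sharp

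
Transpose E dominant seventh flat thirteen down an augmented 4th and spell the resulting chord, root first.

B-flat, D, F, A-flat, G-flat

E down an augmented 4th → B-flat. New chord: B-flat dominant seventh flat thirteen.
B-flat — root
D — major 3rd
F — perfect 5th
A-flat — minor 7th
G-flat — minor 13th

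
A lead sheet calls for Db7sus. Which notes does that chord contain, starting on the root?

Db7sus is a dominant seventh suspended fourth built on D♭.
- root: D♭
- perfect 4th: G♭
- perfect 5th: A♭
- minor 7th: C♭

D♭ G♭ A♭ C♭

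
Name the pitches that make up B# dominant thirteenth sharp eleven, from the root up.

Root B-sharp, quality dominant thirteenth sharp eleven:
- root: B-sharp
- major 3rd: D-double-sharp
- perfect 5th: F-double-sharp
- minor 7th: A-sharp
- major 9th: C-double-sharp
- augmented 11th: E-double-sharp
- major 13th: G-double-sharp

B-sharp D-double-sharp F-double-sharp A-sharp C-double-sharp E-double-sharp G-double-sharp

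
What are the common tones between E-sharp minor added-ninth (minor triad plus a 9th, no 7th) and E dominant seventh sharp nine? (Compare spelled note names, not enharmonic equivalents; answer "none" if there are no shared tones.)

E-sharp minor added-ninth: E-sharp G-sharp B-sharp F-double-sharp
E dominant seventh sharp nine: E G-sharp B D F-double-sharp
Common to both → G-sharp, F-double-sharp.

G-sharp, F-double-sharp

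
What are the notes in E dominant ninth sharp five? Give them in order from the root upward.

E  G-sharp  B-sharp  D  F-sharp

E dominant ninth sharp five is a dominant ninth sharp five built on E.
- root: E
- major 3rd: G-sharp
- augmented 5th: B-sharp
- minor 7th: D
- major 9th: F-sharp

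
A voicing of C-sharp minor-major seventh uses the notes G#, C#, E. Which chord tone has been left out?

B#

The full C-sharp minor-major seventh chord is C#, E, G#, B#.
Comparing with the voicing, the major 7th (7th) — B# — is absent.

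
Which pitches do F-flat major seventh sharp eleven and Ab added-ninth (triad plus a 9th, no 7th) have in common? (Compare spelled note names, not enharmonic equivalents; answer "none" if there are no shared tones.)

F-flat major seventh sharp eleven = F-flat, A-flat, C-flat, E-flat, B-flat.
Ab added-ninth = A-flat, C, E-flat, B-flat.
Shared: A-flat, E-flat, B-flat.

A-flat E-flat B-flat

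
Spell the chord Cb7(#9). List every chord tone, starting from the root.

Cb7(#9) is a dominant seventh sharp nine built on C♭.
C♭ — root
E♭ — major 3rd
G♭ — perfect 5th
B𝄫 — minor 7th
D — augmented 9th

C♭, E♭, G♭, B𝄫, D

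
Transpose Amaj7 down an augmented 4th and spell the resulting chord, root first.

Eb, G, Bb, D

Transposed root: A → Eb (augmented 4th down). So we spell Eb major seventh:
root → Eb
3rd (major 3rd) → G
5th (perfect 5th) → Bb
7th (major 7th) → D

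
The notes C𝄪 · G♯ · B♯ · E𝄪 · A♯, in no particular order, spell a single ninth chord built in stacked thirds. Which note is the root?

A♯

Arranged so that each adjacent pair is a third by letter name: A♯ – C𝄪 – E𝄪 – G♯ – B♯.
The bottom of that stack, A♯, is the root (this is A♯ dominant ninth sharp five).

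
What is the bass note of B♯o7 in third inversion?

A

B♯o7 in root position is B♯–D♯–F♯–A.
Third inversion places the seventh in the bass, which is A.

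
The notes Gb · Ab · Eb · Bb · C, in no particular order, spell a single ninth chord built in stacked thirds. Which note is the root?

Stacking in thirds gives Ab – C – Eb – Gb – Bb, so Ab is the root — Ab dominant ninth.

Ab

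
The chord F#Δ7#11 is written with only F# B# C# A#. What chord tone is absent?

F#Δ7#11 = F#, A#, C#, E#, B#. The voicing lacks the 7th (major 7th), E#.

E#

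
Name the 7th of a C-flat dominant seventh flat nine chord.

Root of C-flat dominant seventh flat nine = Cb. The 7th is a minor 7th: Cb up a minor 7th → Bbb.

Bbb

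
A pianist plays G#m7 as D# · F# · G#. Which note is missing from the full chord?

G#m7 = G#, B, D#, F#. The voicing lacks the 3rd (minor 3rd), B.

B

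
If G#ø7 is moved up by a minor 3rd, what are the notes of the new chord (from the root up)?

Transposed root: G# → B (minor 3rd up). So we spell B half-diminished seventh:
B — root
D — minor 3rd
F — diminished 5th
A — minor 7th

B – D – F – A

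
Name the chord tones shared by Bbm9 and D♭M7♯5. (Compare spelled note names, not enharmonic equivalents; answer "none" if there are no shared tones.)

D♭, F, C

Bbm9: B♭ D♭ F A♭ C
D♭M7♯5: D♭ F A C
Common to both → D♭, F, C.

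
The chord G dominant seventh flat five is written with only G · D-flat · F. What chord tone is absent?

B

G dominant seventh flat five = G, B, D-flat, F. The voicing lacks the 3rd (major 3rd), B.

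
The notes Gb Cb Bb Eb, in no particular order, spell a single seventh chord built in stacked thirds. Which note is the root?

Stacking in thirds gives Cb – Eb – Gb – Bb, so Cb is the root — Cb major seventh.

Cb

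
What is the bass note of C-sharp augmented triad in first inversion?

E#

C-sharp augmented triad in root position is C#–E#–G##.
First inversion places the third in the bass, which is E#.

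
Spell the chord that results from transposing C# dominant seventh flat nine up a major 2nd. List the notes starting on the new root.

C♯ up a major 2nd → D♯. New chord: D♯ dominant seventh flat nine.
root → D♯
3rd (major 3rd) → F𝄪
5th (perfect 5th) → A♯
7th (minor 7th) → C♯
9th (minor 9th) → E

D♯ F𝄪 A♯ C♯ E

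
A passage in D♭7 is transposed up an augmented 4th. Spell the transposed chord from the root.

Transposed root: D♭ → G (augmented 4th up). So we spell G dominant seventh:
G — root
B — major 3rd
D — perfect 5th
F — minor 7th

G B D F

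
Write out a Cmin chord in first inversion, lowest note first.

Eb G C

In root position, Cmin is C–Eb–G.
First inversion puts the third (Eb) in the bass.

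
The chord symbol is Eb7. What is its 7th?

Db

Eb7 is built on Eb; its 7th is a minor 7th above the root.
A seventh above E uses the letter D, and the minor 7th above Eb is Db.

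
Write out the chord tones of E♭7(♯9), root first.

E♭7(♯9) is a dominant seventh sharp nine built on Eb.
- root: Eb
- major 3rd: G
- perfect 5th: Bb
- minor 7th: Db
- augmented 9th: F#

Eb, G, Bb, Db, F#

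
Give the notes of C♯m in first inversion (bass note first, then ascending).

In root position, C♯m is C♯–E–G♯.
First inversion puts the third (E) in the bass.

E, G♯, C♯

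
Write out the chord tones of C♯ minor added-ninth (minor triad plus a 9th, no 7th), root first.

C# E G# D#

C♯ minor added-ninth is a minor added-ninth built on C#.
Root: C#
Minor 3rd (3rd): E
Perfect 5th (5th): G#
Major 9th (9th): D#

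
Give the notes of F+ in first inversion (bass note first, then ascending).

A C# F

F+ = F–A–C#; first inversion → third (A) lowest.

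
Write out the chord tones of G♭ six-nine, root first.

G-flat, B-flat, D-flat, E-flat, A-flat

G♭ six-nine: six-nine on G-flat.
root → G-flat
3rd (major 3rd) → B-flat
5th (perfect 5th) → D-flat
6th (major 6th) → E-flat
9th (major 9th) → A-flat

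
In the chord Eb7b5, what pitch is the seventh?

Eb7b5 is built on E♭; its 7th is a minor 7th above the root.
A seventh above E uses the letter D, and the minor 7th above E♭ is D♭.

D♭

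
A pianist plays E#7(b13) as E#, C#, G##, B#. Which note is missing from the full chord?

The full E#7(b13) chord is E#, G##, B#, D#, C#.
Comparing with the voicing, the minor 7th (7th) — D# — is absent.

D#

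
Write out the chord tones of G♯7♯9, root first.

G#, B#, D#, F#, A##

Root G#, quality dominant seventh sharp nine:
Root: G#
Major 3rd (3rd): B#
Perfect 5th (5th): D#
Minor 7th (7th): F#
Augmented 9th (9th): A##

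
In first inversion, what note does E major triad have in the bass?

E major triad in root position is E–G-sharp–B.
First inversion places the third in the bass, which is G-sharp.

G-sharp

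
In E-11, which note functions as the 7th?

Root of E-11 = E. The 7th is a minor 7th: E up a minor 7th → D.

D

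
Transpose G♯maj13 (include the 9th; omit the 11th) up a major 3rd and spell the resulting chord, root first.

B#, D##, F##, A##, C##, G##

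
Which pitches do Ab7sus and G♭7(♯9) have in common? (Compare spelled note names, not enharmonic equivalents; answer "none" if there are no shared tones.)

Ab7sus: A♭ D♭ E♭ G♭
G♭7(♯9): G♭ B♭ D♭ F♭ A
Common to both → D♭, G♭.

D♭, G♭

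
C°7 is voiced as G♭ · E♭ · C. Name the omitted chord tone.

B𝄫

The full C°7 chord is C, E♭, G♭, B𝄫.
Comparing with the voicing, the diminished 7th (7th) — B𝄫 — is absent.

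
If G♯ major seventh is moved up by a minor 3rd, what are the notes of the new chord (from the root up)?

B, D#, F#, A#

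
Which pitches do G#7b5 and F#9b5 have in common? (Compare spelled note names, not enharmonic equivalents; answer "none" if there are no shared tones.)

G#, F#

G#7b5: G# B# D F#
F#9b5: F# A# C E G#
Common to both → G#, F#.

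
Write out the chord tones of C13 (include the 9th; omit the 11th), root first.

C13 is a dominant thirteenth built on C.
root → C
3rd (major 3rd) → E
5th (perfect 5th) → G
7th (minor 7th) → Bb
9th (major 9th) → D
13th (major 13th) → A

C  E  G  Bb  D  A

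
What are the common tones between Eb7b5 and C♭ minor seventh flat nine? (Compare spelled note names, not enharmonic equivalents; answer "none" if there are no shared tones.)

Bbb

Eb7b5: Eb G Bbb Db
C♭ minor seventh flat nine: Cb Ebb Gb Bbb Dbb
Common to both → Bbb.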